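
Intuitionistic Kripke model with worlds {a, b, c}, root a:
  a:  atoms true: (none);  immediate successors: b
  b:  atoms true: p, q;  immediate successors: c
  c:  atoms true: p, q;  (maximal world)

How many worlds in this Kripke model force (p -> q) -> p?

2

a: does not force it — a ||-/- (p -> q) -> p: already at a itself, a ||- p -> q but a ||-/- p.
b: forces it.
c: forces it.
Worlds forcing the formula: {b, c}.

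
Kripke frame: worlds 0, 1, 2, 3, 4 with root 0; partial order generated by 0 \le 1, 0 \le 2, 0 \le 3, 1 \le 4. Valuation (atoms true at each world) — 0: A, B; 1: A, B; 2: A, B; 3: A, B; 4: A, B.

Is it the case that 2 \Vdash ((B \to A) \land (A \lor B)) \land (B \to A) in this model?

Yes

2 \Vdash ((B \to A) \land (A \lor B)) \land (B \to A) since 2 forces both conjuncts.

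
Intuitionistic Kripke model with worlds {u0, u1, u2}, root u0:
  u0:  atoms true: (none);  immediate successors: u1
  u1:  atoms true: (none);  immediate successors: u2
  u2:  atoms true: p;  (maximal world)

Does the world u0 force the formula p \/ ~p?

u0 ||-/- p \/ ~p: neither disjunct is forced at u0.
u0 lacks atom p, so u0 ||-/- p.

No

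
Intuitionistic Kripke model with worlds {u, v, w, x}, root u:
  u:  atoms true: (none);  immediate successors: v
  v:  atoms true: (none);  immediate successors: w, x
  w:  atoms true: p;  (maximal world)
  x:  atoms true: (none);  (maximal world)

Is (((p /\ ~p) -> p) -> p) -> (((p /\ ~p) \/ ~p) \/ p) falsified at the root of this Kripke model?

u ||- (((p /\ ~p) -> p) -> p) -> (((p /\ ~p) \/ ~p) \/ p): every world accessible from u that forces ((p /\ ~p) -> p) -> p (namely w) also forces ((p /\ ~p) \/ ~p) \/ p.
So the root u forces (((p /\ ~p) -> p) -> p) -> (((p /\ ~p) \/ ~p) \/ p); the model is not a countermodel.

No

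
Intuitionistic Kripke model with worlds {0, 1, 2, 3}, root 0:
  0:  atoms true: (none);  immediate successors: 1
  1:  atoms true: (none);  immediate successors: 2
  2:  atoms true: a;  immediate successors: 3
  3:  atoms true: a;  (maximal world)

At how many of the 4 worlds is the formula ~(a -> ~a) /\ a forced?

0: does not force it — 0 ||-/- ~(a -> ~a) /\ a since 0 fails a.
1: does not force it.
2: forces it.
3: forces it.
Worlds forcing the formula: {2, 3}.

2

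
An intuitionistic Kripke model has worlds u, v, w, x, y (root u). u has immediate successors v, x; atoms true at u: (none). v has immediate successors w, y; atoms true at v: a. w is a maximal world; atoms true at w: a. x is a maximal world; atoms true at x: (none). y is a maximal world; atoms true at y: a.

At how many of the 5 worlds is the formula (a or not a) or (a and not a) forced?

4

u: does not force it — u does not force (a or not a) or (a and not a): neither disjunct is forced at u.
v: forces it.
w: forces it.
x: forces it.
y: forces it.
Worlds forcing the formula: {v, w, x, y}.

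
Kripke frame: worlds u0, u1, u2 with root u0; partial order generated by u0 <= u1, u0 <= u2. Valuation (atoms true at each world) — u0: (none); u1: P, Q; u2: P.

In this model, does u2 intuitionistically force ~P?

u2 ||-/- ~P since u2 is accessible from u2 and u2 ||- P.

No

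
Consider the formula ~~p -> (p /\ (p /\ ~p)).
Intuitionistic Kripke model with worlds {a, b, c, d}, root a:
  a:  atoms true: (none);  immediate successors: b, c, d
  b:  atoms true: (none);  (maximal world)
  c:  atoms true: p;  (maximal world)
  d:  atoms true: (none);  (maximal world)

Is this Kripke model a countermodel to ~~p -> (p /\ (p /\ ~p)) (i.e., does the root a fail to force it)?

Yes

a ||-/- ~~p -> (p /\ (p /\ ~p)): at the accessible world c, c ||- ~~p but c ||-/- p /\ (p /\ ~p).
c ||-/- p /\ (p /\ ~p) since c fails p /\ ~p.
So the root a does not force ~~p -> (p /\ (p /\ ~p)); the model is a countermodel.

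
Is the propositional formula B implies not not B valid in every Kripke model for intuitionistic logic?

This is double-negation introduction, which is intuitionistically derivable.
If a world forces B then every accessible world forces B (persistence), so none forces not B; hence not not B.

Yes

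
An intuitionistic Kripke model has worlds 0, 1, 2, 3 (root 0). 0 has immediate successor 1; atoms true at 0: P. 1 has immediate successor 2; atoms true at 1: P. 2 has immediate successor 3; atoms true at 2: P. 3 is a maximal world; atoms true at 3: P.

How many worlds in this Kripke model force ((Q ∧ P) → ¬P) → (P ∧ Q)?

0: does not force it — 0 ⊮ ((Q ∧ P) → ¬P) → (P ∧ Q): already at 0 itself, 0 ⊩ (Q ∧ P) → ¬P but 0 ⊮ P ∧ Q.
1: does not force it — 1 ⊮ ((Q ∧ P) → ¬P) → (P ∧ Q): already at 1 itself, 1 ⊩ (Q ∧ P) → ¬P but 1 ⊮ P ∧ Q.
2: does not force it — 2 ⊮ ((Q ∧ P) → ¬P) → (P ∧ Q): already at 2 itself, 2 ⊩ (Q ∧ P) → ¬P but 2 ⊮ P ∧ Q.
3: does not force it.
Worlds forcing the formula: { }.

0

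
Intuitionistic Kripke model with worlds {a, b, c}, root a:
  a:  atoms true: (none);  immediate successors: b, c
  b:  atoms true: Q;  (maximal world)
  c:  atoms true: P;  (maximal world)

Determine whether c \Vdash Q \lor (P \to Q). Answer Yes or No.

No

c \nVdash Q \lor (P \to Q): neither disjunct is forced at c.
c lacks atom Q, so c \nVdash Q.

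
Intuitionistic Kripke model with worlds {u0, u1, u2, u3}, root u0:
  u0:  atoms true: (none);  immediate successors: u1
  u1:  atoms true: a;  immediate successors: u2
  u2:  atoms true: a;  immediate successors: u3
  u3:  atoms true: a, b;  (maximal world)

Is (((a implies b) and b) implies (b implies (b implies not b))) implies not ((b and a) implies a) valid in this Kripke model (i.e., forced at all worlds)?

u0 forces (((a implies b) and b) implies (b implies (b implies not b))) implies not ((b and a) implies a) vacuously: no world accessible from u0 forces the antecedent ((a implies b) and b) implies (b implies (b implies not b)).
Since the root u0 forces (((a implies b) and b) implies (b implies (b implies not b))) implies not ((b and a) implies a) and forcing is persistent (monotone upward), every world forces it.

Yes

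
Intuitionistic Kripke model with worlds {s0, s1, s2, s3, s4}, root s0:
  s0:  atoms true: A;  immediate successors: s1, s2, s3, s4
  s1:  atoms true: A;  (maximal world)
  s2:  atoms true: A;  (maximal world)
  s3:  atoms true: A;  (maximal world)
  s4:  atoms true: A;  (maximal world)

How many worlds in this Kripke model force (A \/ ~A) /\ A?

s0: forces it.
s1: forces it.
s2: forces it.
s3: forces it.
s4: forces it.
Worlds forcing the formula: {s0, s1, s2, s3, s4}.

5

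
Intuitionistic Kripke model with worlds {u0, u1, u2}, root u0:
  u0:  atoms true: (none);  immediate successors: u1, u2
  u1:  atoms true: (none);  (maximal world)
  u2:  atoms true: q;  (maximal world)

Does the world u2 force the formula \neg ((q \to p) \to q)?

No

u2 \nVdash \neg ((q \to p) \to q) since u2 is accessible from u2 and u2 \Vdash (q \to p) \to q.
u2 \Vdash (q \to p) \to q vacuously: no world accessible from u2 forces the antecedent q \to p.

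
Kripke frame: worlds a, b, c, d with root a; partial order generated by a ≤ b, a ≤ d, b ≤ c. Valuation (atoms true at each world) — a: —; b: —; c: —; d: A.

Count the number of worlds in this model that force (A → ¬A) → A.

a: does not force it — a ⊮ (A → ¬A) → A: at the accessible world b, b ⊩ A → ¬A but b ⊮ A.
b: does not force it — b ⊮ (A → ¬A) → A: already at b itself, b ⊩ A → ¬A but b ⊮ A.
c: does not force it — c ⊮ (A → ¬A) → A: already at c itself, c ⊩ A → ¬A but c ⊮ A.
d: forces it.
Worlds forcing the formula: {d}.

1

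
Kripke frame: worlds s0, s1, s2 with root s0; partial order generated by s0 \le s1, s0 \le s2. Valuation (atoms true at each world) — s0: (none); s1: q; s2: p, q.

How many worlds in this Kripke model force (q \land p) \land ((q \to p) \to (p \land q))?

s0: does not force it — s0 \nVdash (q \land p) \land ((q \to p) \to (p \land q)) since s0 fails q \land p.
s1: does not force it.
s2: forces it.
Worlds forcing the formula: {s2}.

1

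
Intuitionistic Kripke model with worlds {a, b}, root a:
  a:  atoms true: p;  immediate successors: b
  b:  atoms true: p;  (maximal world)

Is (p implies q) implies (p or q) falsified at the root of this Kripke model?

a forces (p implies q) implies (p or q) vacuously: no world accessible from a forces the antecedent p implies q.
So the root a forces (p implies q) implies (p or q); the model is not a countermodel.

No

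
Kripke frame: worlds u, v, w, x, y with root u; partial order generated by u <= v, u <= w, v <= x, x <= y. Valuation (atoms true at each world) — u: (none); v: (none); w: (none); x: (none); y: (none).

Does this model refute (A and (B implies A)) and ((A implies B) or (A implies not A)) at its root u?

Yes

u does not force (A and (B implies A)) and ((A implies B) or (A implies not A)) since u fails A and (B implies A).
So the root u does not force (A and (B implies A)) and ((A implies B) or (A implies not A)); the model is a countermodel.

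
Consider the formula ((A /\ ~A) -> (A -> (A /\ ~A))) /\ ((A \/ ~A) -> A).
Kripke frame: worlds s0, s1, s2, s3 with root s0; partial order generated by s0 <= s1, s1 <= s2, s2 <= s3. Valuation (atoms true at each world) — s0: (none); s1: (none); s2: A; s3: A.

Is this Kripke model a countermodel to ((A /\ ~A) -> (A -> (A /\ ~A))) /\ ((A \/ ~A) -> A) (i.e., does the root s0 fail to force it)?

No

s0 ||- ((A /\ ~A) -> (A -> (A /\ ~A))) /\ ((A \/ ~A) -> A) since s0 forces both conjuncts.
So the root s0 forces ((A /\ ~A) -> (A -> (A /\ ~A))) /\ ((A \/ ~A) -> A); the model is not a countermodel.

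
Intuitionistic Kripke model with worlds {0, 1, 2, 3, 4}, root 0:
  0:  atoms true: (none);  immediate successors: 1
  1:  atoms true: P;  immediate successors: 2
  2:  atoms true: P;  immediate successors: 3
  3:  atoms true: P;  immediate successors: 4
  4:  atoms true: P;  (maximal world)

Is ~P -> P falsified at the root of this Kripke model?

0 ||- ~P -> P vacuously: no world accessible from 0 forces the antecedent ~P.
So the root 0 forces ~P -> P; the model is not a countermodel.

No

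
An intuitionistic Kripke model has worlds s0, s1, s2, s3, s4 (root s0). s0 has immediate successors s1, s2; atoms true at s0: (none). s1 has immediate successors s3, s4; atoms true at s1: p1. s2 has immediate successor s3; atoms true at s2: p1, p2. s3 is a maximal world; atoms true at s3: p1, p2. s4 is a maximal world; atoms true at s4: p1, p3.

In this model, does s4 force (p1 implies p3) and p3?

s4 forces (p1 implies p3) and p3 since s4 forces both conjuncts.

Yes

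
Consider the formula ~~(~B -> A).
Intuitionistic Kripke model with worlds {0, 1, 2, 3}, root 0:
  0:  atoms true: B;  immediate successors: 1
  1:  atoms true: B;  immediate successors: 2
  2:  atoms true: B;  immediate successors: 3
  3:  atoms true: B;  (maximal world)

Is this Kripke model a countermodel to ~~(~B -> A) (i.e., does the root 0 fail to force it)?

No

0 ||- ~~(~B -> A): no world accessible from 0 forces ~(~B -> A).
So the root 0 forces ~~(~B -> A); the model is not a countermodel.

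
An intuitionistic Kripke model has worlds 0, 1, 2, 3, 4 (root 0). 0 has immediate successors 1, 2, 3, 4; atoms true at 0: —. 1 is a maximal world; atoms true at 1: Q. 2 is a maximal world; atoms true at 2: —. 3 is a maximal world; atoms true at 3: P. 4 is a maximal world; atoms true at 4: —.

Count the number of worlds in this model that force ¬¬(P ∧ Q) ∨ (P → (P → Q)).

3

0: does not force it — 0 ⊮ ¬¬(P ∧ Q) ∨ (P → (P → Q)): neither disjunct is forced at 0.
1: forces it.
2: forces it.
3: does not force it — 3 ⊮ ¬¬(P ∧ Q) ∨ (P → (P → Q)): neither disjunct is forced at 3.
4: forces it.
Worlds forcing the formula: {1, 2, 4}.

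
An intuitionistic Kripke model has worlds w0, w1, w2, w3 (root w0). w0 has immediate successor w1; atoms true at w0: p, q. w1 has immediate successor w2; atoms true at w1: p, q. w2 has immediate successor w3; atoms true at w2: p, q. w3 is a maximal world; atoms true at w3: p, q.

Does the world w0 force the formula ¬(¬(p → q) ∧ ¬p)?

w0 ⊩ ¬(¬(p → q) ∧ ¬p): no world accessible from w0 forces ¬(p → q) ∧ ¬p.

Yes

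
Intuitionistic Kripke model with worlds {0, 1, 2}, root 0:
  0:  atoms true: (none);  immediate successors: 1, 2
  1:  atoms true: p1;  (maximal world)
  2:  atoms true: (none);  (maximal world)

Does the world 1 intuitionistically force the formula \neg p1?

No

1 \nVdash \neg p1 since 1 is accessible from 1 and 1 \Vdash p1.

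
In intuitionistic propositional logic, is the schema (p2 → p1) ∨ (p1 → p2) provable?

No

This is the Gödel–Dummett linearity axiom, which is not intuitionistically valid.
A Kripke countermodel: worlds s0, s1, s2; order generated by s0 ≤ s1, s0 ≤ s2; atoms true at each world — s0:{}; s1:{p2}; s2:{p1}.
s0 ⊮ (p2 → p1) ∨ (p1 → p2): neither disjunct is forced at s0.
s0 ⊮ p2 → p1: at the accessible world s1, s1 ⊩ p2 but s1 ⊮ p1.
s1 lacks atom p1, so s1 ⊮ p1.
So the root s0 does not force the formula.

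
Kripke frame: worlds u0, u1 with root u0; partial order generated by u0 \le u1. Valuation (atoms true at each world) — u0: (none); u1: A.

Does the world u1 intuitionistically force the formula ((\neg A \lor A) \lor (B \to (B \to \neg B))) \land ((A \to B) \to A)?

Yes

u1 \Vdash ((\neg A \lor A) \lor (B \to (B \to \neg B))) \land ((A \to B) \to A) since u1 forces both conjuncts.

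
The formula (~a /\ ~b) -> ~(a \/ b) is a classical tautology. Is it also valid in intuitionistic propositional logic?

This is a constructively valid De Morgan direction (conjunction of negations to negated disjunction), which is intuitionistically derivable.
If both ~a and ~b hold at a world, no accessible world forces a or forces b, so none forces a \/ b.

Yes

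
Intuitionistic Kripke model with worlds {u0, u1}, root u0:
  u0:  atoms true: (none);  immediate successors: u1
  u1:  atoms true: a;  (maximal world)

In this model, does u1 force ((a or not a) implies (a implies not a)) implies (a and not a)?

u1 forces ((a or not a) implies (a implies not a)) implies (a and not a) vacuously: no world accessible from u1 forces the antecedent (a or not a) implies (a implies not a).

Yes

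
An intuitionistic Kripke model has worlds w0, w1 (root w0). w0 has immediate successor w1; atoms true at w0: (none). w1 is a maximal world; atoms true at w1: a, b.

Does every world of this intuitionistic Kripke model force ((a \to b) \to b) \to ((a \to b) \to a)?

Yes

w0 \Vdash ((a \to b) \to b) \to ((a \to b) \to a): every world accessible from w0 that forces (a \to b) \to b (namely w1) also forces (a \to b) \to a.
Since the root w0 forces ((a \to b) \to b) \to ((a \to b) \to a) and forcing is persistent (monotone upward), every world forces it.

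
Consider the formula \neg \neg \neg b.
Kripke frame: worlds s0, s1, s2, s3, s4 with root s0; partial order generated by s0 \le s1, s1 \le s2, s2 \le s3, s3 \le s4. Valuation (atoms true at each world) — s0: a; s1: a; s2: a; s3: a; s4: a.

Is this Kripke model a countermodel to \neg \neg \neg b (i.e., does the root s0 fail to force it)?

s0 \Vdash \neg \neg \neg b: no world accessible from s0 forces \neg \neg b.
So the root s0 forces \neg \neg \neg b; the model is not a countermodel.

No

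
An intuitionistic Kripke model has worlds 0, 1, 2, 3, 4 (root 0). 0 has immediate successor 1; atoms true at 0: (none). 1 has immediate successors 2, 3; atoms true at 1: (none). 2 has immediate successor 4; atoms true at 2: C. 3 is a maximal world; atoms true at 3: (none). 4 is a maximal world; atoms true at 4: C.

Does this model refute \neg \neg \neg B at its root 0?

0 \Vdash \neg \neg \neg B: no world accessible from 0 forces \neg \neg B.
So the root 0 forces \neg \neg \neg B; the model is not a countermodel.

No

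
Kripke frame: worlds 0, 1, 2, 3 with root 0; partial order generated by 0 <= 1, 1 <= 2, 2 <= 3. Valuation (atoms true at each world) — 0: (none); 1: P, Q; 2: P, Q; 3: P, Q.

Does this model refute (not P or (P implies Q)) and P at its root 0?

0 does not force (not P or (P implies Q)) and P since 0 fails P.
So the root 0 does not force (not P or (P implies Q)) and P; the model is a countermodel.

Yes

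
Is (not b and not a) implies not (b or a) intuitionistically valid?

This is a constructively valid De Morgan direction (conjunction of negations to negated disjunction), which is intuitionistically derivable.
If both not b and not a hold at a world, no accessible world forces b or forces a, so none forces b or a.

Yes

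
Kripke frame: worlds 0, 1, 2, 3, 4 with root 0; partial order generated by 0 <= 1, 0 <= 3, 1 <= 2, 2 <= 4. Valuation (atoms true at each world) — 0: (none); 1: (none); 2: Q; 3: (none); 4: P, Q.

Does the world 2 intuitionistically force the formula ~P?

No

2 ||-/- ~P since 4 is accessible from 2 and 4 ||- P.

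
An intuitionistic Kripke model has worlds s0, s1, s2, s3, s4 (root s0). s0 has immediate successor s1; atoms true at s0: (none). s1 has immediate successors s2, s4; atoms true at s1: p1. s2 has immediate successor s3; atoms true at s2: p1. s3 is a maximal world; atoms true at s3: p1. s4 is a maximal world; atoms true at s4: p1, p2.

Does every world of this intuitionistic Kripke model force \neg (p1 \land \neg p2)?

No

Not every world: s0 \nVdash \neg (p1 \land \neg p2).
s0 \nVdash \neg (p1 \land \neg p2) since s2 is accessible from s0 and s2 \Vdash p1 \land \neg p2.
s2 \Vdash p1 \land \neg p2 since s2 forces both conjuncts.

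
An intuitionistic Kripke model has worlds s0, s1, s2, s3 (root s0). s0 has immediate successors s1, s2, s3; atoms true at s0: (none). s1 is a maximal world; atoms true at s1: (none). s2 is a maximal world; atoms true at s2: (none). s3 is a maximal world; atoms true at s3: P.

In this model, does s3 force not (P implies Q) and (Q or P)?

Yes

s3 forces not (P implies Q) and (Q or P) since s3 forces both conjuncts.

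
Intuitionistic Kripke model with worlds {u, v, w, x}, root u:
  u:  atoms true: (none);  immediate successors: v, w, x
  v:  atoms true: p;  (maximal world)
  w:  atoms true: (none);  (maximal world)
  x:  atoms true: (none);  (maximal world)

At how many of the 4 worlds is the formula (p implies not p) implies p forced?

u: does not force it — u does not force (p implies not p) implies p: at the accessible world w, w forces p implies not p but w does not force p.
v: forces it.
w: does not force it — w does not force (p implies not p) implies p: already at w itself, w forces p implies not p but w does not force p.
x: does not force it — x does not force (p implies not p) implies p: already at x itself, x forces p implies not p but x does not force p.
Worlds forcing the formula: {v}.

1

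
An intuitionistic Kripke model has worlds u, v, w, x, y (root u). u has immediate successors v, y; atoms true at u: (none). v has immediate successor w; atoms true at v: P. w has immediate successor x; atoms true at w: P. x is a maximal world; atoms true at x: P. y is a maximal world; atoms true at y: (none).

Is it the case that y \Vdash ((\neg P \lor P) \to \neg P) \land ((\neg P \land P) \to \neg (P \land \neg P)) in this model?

y \Vdash ((\neg P \lor P) \to \neg P) \land ((\neg P \land P) \to \neg (P \land \neg P)) since y forces both conjuncts.

Yes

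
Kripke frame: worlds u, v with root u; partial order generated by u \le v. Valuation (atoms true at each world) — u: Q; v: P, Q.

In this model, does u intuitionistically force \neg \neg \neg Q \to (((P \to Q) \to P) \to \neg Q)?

Yes

u \Vdash \neg \neg \neg Q \to (((P \to Q) \to P) \to \neg Q) vacuously: no world accessible from u forces the antecedent \neg \neg \neg Q.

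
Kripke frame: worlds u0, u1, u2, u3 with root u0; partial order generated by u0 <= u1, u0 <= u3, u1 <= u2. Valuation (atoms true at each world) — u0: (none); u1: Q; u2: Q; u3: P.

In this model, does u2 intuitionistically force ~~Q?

u2 ||- ~~Q: no world accessible from u2 forces ~Q.

Yes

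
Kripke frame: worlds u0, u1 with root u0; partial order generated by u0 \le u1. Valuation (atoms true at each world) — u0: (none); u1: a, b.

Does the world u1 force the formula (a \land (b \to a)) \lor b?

u1 \Vdash (a \land (b \to a)) \lor b via the disjunct a \land (b \to a).

Yes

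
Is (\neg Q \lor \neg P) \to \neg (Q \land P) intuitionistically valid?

This is a constructively valid De Morgan direction (disjunction of negations to negated conjunction), which is intuitionistically derivable.
If \neg Q holds at a world then no accessible world forces Q, hence none forces Q \land P; likewise for \neg P.

Yes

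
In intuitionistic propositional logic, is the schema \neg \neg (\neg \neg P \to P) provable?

This is the double negation of double-negation elimination, which is intuitionistically derivable.
By Glivenko's theorem the double negation of any classical propositional tautology is intuitionistically provable; \neg \neg P \to P is classically a tautology.

Yes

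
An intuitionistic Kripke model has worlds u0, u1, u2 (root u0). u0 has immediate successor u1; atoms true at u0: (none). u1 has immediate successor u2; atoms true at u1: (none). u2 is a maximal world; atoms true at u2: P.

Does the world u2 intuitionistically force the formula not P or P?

u2 forces not P or P via the disjunct P.

Yes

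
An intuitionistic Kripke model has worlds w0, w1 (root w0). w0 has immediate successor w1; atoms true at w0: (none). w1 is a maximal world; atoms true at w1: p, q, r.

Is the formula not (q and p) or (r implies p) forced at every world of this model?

Yes

w0 forces not (q and p) or (r implies p) via the disjunct r implies p.
Since the root w0 forces not (q and p) or (r implies p) and forcing is persistent (monotone upward), every world forces it.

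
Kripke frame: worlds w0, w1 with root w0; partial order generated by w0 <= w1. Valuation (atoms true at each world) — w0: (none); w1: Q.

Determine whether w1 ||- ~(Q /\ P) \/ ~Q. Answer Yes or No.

Yes

w1 ||- ~(Q /\ P) \/ ~Q via the disjunct ~(Q /\ P).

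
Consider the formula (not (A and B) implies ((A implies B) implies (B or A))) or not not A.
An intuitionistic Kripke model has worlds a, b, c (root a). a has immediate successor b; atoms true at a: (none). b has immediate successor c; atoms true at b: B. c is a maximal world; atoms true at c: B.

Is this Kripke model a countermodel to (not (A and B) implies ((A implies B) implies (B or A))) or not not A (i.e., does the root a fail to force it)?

Yes

a does not force (not (A and B) implies ((A implies B) implies (B or A))) or not not A: neither disjunct is forced at a.
a does not force not (A and B) implies ((A implies B) implies (B or A)): already at a itself, a forces not (A and B) but a does not force (A implies B) implies (B or A).
a does not force (A implies B) implies (B or A): already at a itself, a forces A implies B but a does not force B or A.
a does not force B or A: neither disjunct is forced at a.
a lacks atom B, so a does not force B.
So the root a does not force (not (A and B) implies ((A implies B) implies (B or A))) or not not A; the model is a countermodel.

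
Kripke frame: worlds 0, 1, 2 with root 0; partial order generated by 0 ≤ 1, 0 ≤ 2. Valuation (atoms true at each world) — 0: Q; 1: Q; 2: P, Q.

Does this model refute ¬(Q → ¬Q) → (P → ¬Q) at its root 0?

0 ⊮ ¬(Q → ¬Q) → (P → ¬Q): already at 0 itself, 0 ⊩ ¬(Q → ¬Q) but 0 ⊮ P → ¬Q.
0 ⊮ P → ¬Q: at the accessible world 2, 2 ⊩ P but 2 ⊮ ¬Q.
2 ⊮ ¬Q since 2 is accessible from 2 and 2 ⊩ Q.
So the root 0 does not force ¬(Q → ¬Q) → (P → ¬Q); the model is a countermodel.

Yes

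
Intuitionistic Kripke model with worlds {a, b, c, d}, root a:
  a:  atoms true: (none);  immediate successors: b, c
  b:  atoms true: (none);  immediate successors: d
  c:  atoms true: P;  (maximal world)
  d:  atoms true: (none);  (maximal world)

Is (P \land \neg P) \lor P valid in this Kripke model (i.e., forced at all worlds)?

Not every world: a \nVdash (P \land \neg P) \lor P.
a \nVdash (P \land \neg P) \lor P: neither disjunct is forced at a.
a \nVdash P \land \neg P since a fails P.

No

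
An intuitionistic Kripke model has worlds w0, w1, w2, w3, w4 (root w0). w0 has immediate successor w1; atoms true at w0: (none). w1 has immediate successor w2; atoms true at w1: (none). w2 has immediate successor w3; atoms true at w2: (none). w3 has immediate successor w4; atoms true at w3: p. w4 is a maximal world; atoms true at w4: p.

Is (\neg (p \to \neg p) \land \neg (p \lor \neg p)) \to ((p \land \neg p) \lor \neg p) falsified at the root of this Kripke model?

w0 \Vdash (\neg (p \to \neg p) \land \neg (p \lor \neg p)) \to ((p \land \neg p) \lor \neg p) vacuously: no world accessible from w0 forces the antecedent \neg (p \to \neg p) \land \neg (p \lor \neg p).
So the root w0 forces (\neg (p \to \neg p) \land \neg (p \lor \neg p)) \to ((p \land \neg p) \lor \neg p); the model is not a countermodel.

No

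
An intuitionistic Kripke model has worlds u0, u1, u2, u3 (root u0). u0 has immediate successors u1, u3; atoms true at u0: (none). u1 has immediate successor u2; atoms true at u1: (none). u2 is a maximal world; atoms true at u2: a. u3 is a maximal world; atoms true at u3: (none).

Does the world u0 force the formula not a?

u0 does not force not a since u2 is accessible from u0 and u2 forces a.

No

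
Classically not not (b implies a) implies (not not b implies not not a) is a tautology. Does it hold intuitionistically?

This is the distribution of double negation over implication, which is intuitionistically derivable.
Assume not not (b implies a) and not not b; suppose not a. Then b implies a would give not b (by contraposition), contradicting not not b; so not (b implies a), contradicting not not (b implies a). Hence not not a.

Yes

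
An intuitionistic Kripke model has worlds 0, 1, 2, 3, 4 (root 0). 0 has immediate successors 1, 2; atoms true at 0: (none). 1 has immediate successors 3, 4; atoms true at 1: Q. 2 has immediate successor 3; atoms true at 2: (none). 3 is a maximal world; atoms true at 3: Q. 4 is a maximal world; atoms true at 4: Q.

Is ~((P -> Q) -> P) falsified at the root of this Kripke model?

0 ||- ~((P -> Q) -> P): no world accessible from 0 forces (P -> Q) -> P.
So the root 0 forces ~((P -> Q) -> P); the model is not a countermodel.

No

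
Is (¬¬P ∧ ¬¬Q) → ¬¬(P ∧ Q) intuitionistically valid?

Yes

This is the distribution of double negation over conjunction, which is intuitionistically derivable.
Assume ¬¬P, ¬¬Q, and ¬(P ∧ Q). From P we'd get ¬Q (since P ∧ Q is refuted), contradicting ¬¬Q; so ¬P, contradicting ¬¬P.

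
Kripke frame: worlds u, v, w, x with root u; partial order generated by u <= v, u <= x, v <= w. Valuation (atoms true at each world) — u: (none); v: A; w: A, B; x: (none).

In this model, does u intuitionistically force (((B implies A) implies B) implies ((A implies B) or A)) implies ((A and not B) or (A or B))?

No

u does not force (((B implies A) implies B) implies ((A implies B) or A)) implies ((A and not B) or (A or B)): already at u itself, u forces ((B implies A) implies B) implies ((A implies B) or A) but u does not force (A and not B) or (A or B).
u does not force (A and not B) or (A or B): neither disjunct is forced at u.
u does not force A and not B since u fails A.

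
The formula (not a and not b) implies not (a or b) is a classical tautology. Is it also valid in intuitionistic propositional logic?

Yes

This is a constructively valid De Morgan direction (conjunction of negations to negated disjunction), which is intuitionistically derivable.
If both not a and not b hold at a world, no accessible world forces a or forces b, so none forces a or b.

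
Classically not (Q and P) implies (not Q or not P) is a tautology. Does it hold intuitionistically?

No

This is the constructively invalid direction of De Morgan's law for conjunction, which is not intuitionistically valid.
A Kripke countermodel: worlds u0, u1, u2; order generated by u0 <= u1, u0 <= u2; atoms true at each world — u0:{}; u1:{Q}; u2:{P}.
u0 does not force not (Q and P) implies (not Q or not P): already at u0 itself, u0 forces not (Q and P) but u0 does not force not Q or not P.
u0 does not force not Q or not P: neither disjunct is forced at u0.
u0 does not force not Q since u1 is accessible from u0 and u1 forces Q.
So the root u0 does not force the formula.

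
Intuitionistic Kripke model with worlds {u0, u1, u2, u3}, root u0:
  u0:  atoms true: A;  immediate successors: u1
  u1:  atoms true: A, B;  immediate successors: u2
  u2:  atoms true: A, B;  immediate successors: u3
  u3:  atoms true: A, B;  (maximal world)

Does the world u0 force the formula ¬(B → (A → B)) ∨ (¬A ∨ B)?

No

u0 ⊮ ¬(B → (A → B)) ∨ (¬A ∨ B): neither disjunct is forced at u0.
u0 ⊮ ¬(B → (A → B)) since u0 is accessible from u0 and u0 ⊩ B → (A → B).
u0 ⊩ B → (A → B): every world accessible from u0 that forces B (namely u1, u2, u3) also forces A → B.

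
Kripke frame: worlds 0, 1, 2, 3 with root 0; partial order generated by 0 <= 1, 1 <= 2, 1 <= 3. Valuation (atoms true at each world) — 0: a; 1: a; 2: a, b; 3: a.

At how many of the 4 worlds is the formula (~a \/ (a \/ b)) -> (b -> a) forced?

0: forces it.
1: forces it.
2: forces it.
3: forces it.
Worlds forcing the formula: {0, 1, 2, 3}.

4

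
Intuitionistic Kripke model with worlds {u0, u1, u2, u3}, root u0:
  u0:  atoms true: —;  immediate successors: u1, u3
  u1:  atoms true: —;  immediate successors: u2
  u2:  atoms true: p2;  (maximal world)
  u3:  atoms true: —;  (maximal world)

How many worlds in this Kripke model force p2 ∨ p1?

1

u0: does not force it — u0 ⊮ p2 ∨ p1: neither disjunct is forced at u0.
u1: does not force it — u1 ⊮ p2 ∨ p1: neither disjunct is forced at u1.
u2: forces it.
u3: does not force it — u3 ⊮ p2 ∨ p1: neither disjunct is forced at u3.
Worlds forcing the formula: {u2}.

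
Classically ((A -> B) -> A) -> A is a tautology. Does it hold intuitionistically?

This is Peirce's law, which is not intuitionistically valid.
A Kripke countermodel: worlds 0, 1; order generated by 0 <= 1; atoms true at each world — 0:{}; 1:{A}.
0 ||-/- ((A -> B) -> A) -> A: already at 0 itself, 0 ||- (A -> B) -> A but 0 ||-/- A.
0 lacks atom A, so 0 ||-/- A.
So the root 0 does not force the formula.

No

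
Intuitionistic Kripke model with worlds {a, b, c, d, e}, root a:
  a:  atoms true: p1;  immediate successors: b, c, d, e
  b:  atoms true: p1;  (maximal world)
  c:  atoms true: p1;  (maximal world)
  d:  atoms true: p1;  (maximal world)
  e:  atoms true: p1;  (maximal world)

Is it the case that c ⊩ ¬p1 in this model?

c ⊮ ¬p1 since c is accessible from c and c ⊩ p1.

No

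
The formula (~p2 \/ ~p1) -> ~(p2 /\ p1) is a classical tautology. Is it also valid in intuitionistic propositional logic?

Yes

This is a constructively valid De Morgan direction (disjunction of negations to negated conjunction), which is intuitionistically derivable.
If ~p2 holds at a world then no accessible world forces p2, hence none forces p2 /\ p1; likewise for ~p1.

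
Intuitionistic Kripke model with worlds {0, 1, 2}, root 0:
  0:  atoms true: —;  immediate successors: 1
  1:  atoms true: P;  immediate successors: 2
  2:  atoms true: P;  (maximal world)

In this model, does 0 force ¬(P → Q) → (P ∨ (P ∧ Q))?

No

0 ⊮ ¬(P → Q) → (P ∨ (P ∧ Q)): already at 0 itself, 0 ⊩ ¬(P → Q) but 0 ⊮ P ∨ (P ∧ Q).
0 ⊮ P ∨ (P ∧ Q): neither disjunct is forced at 0.
0 lacks atom P, so 0 ⊮ P.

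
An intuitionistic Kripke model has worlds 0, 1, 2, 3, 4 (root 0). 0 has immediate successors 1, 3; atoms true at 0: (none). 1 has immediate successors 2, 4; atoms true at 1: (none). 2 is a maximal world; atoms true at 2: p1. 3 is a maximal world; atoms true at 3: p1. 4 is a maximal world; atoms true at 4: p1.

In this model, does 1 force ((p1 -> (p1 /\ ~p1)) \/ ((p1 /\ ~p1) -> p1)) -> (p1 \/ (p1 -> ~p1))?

No

1 ||-/- ((p1 -> (p1 /\ ~p1)) \/ ((p1 /\ ~p1) -> p1)) -> (p1 \/ (p1 -> ~p1)): already at 1 itself, 1 ||- (p1 -> (p1 /\ ~p1)) \/ ((p1 /\ ~p1) -> p1) but 1 ||-/- p1 \/ (p1 -> ~p1).
1 ||-/- p1 \/ (p1 -> ~p1): neither disjunct is forced at 1.
1 lacks atom p1, so 1 ||-/- p1.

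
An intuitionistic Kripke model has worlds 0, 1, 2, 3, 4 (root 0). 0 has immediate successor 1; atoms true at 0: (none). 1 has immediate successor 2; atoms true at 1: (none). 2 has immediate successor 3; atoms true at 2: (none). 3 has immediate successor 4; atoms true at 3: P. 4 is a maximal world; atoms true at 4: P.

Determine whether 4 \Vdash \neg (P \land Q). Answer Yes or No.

4 \Vdash \neg (P \land Q): no world accessible from 4 forces P \land Q.

Yes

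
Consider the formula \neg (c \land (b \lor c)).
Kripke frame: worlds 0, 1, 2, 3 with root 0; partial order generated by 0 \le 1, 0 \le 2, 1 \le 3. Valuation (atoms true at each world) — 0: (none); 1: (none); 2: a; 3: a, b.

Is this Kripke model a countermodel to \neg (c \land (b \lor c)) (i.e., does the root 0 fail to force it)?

No

0 \Vdash \neg (c \land (b \lor c)): no world accessible from 0 forces c \land (b \lor c).
So the root 0 forces \neg (c \land (b \lor c)); the model is not a countermodel.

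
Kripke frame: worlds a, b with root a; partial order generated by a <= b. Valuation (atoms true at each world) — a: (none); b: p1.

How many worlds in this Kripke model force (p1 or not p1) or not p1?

a: does not force it — a does not force (p1 or not p1) or not p1: neither disjunct is forced at a.
b: forces it.
Worlds forcing the formula: {b}.

1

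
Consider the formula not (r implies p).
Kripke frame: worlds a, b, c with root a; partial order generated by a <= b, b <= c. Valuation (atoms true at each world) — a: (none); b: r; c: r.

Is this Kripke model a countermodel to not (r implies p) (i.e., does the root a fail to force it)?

No

a forces not (r implies p): no world accessible from a forces r implies p.
So the root a forces not (r implies p); the model is not a countermodel.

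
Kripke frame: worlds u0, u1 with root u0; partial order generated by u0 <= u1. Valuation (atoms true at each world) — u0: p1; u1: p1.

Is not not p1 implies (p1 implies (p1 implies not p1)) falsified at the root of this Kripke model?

Yes

u0 does not force not not p1 implies (p1 implies (p1 implies not p1)): already at u0 itself, u0 forces not not p1 but u0 does not force p1 implies (p1 implies not p1).
u0 does not force p1 implies (p1 implies not p1): already at u0 itself, u0 forces p1 but u0 does not force p1 implies not p1.
u0 does not force p1 implies not p1: already at u0 itself, u0 forces p1 but u0 does not force not p1.
u0 does not force not p1 since u0 is accessible from u0 and u0 forces p1.
So the root u0 does not force not not p1 implies (p1 implies (p1 implies not p1)); the model is a countermodel.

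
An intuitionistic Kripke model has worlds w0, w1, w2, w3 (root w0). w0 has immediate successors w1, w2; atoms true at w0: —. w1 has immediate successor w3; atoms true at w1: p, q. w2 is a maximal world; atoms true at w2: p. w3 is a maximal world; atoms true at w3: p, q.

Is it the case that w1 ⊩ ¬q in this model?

w1 ⊮ ¬q since w1 is accessible from w1 and w1 ⊩ q.

No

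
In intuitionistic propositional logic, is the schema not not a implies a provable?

No

This is double-negation elimination, which is not intuitionistically valid.
A Kripke countermodel: worlds 0, 1; order generated by 0 <= 1; atoms true at each world — 0:{}; 1:{a}.
0 does not force not not a implies a: already at 0 itself, 0 forces not not a but 0 does not force a.
0 lacks atom a, so 0 does not force a.
So the root 0 does not force the formula.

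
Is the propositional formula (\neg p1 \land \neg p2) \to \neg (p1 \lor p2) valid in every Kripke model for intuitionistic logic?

This is a constructively valid De Morgan direction (conjunction of negations to negated disjunction), which is intuitionistically derivable.
If both \neg p1 and \neg p2 hold at a world, no accessible world forces p1 or forces p2, so none forces p1 \lor p2.

Yes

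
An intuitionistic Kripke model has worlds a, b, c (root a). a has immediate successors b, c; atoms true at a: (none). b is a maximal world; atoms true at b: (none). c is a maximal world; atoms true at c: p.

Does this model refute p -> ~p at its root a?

Yes

a ||-/- p -> ~p: at the accessible world c, c ||- p but c ||-/- ~p.
c ||-/- ~p since c is accessible from c and c ||- p.
So the root a does not force p -> ~p; the model is a countermodel.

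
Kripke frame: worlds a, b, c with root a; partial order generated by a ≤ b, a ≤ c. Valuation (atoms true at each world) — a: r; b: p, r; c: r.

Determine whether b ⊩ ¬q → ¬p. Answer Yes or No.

No

b ⊮ ¬q → ¬p: already at b itself, b ⊩ ¬q but b ⊮ ¬p.
b ⊮ ¬p since b is accessible from b and b ⊩ p.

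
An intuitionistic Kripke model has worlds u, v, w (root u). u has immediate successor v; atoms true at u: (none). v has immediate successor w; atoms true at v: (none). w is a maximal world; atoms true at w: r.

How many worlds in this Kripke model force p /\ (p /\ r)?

u: does not force it — u ||-/- p /\ (p /\ r) since u fails p.
v: does not force it — v ||-/- p /\ (p /\ r) since v fails p.
w: does not force it.
Worlds forcing the formula: { }.

0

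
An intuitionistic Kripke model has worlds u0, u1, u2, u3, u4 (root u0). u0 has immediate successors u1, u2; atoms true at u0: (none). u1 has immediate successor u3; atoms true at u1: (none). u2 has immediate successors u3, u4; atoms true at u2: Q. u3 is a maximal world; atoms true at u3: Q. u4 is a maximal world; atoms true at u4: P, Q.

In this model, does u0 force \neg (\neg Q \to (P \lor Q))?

No

u0 \nVdash \neg (\neg Q \to (P \lor Q)) since u0 is accessible from u0 and u0 \Vdash \neg Q \to (P \lor Q).
u0 \Vdash \neg Q \to (P \lor Q) vacuously: no world accessible from u0 forces the antecedent \neg Q.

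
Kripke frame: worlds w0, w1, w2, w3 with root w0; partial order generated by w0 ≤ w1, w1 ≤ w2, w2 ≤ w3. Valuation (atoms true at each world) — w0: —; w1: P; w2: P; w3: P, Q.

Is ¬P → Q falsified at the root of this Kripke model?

No

w0 ⊩ ¬P → Q vacuously: no world accessible from w0 forces the antecedent ¬P.
So the root w0 forces ¬P → Q; the model is not a countermodel.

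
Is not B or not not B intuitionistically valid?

This is the weak law of excluded middle, which is not intuitionistically valid.
A Kripke countermodel: worlds w0, w1, w2; order generated by w0 <= w1, w0 <= w2; atoms true at each world — w0:{}; w1:{B}; w2:{}.
w0 does not force not B or not not B: neither disjunct is forced at w0.
w0 does not force not B since w1 is accessible from w0 and w1 forces B.
So the root w0 does not force the formula.

No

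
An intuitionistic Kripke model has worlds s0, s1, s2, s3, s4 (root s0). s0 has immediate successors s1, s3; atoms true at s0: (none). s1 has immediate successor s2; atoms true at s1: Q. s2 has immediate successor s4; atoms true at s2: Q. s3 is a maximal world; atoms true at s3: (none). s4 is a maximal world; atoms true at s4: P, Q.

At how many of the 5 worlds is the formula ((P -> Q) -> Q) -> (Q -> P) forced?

s0: does not force it — s0 ||-/- ((P -> Q) -> Q) -> (Q -> P): at the accessible world s1, s1 ||- (P -> Q) -> Q but s1 ||-/- Q -> P.
s1: does not force it — s1 ||-/- ((P -> Q) -> Q) -> (Q -> P): already at s1 itself, s1 ||- (P -> Q) -> Q but s1 ||-/- Q -> P.
s2: does not force it — s2 ||-/- ((P -> Q) -> Q) -> (Q -> P): already at s2 itself, s2 ||- (P -> Q) -> Q but s2 ||-/- Q -> P.
s3: forces it.
s4: forces it.
Worlds forcing the formula: {s3, s4}.

2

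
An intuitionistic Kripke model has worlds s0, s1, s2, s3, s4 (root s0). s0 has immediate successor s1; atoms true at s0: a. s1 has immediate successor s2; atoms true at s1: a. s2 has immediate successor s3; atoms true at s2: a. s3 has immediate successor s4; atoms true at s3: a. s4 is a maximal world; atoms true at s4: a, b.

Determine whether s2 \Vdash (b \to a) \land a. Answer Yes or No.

Yes

s2 \Vdash (b \to a) \land a since s2 forces both conjuncts.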